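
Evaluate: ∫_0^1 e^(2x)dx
Antiderivative: (1/2)e^(2x)
Evaluate: (1/2)(e^2-1)

Answer: (e^2-1)/2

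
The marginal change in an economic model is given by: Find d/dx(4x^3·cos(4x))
Product rule: (fg)' = f'g+fg'
f = 4x^3, f' = 12x^2
g = cos(4x), g' = -4·sin(4x)

Answer: 12x^2·cos(4x)-16x^3·sin(4x)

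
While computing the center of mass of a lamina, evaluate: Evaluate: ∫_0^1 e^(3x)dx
Antiderivative: (1/3)e^(3x)
Evaluate: (1/3)(e^3-1)

Answer: (e^3-1)/3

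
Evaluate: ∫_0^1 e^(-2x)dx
Antiderivative: (1/(-2))e^(-2x)
Evaluate: (1/(-2))(e^-2-1)

Answer: (e^-2-1)/(-2)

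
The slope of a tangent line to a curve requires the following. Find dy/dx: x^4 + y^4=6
Differentiate: 4x^3+4y^3·(dy/dx) = 0
dy/dx = -4x^3/(4y^3)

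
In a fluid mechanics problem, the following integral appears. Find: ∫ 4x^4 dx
Using power rule: ∫ 4x^4 dx = 4/5 x^5+C = (4/5)x^5+C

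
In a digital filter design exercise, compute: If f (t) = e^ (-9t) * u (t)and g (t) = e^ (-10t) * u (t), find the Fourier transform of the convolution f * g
By the convolution theorem: F{f*g} = F(omega)*G(omega)
F(omega) = 1/(9 + j*omega), G(omega) = 1/(10 + j*omega)
F{f*g} = 1/((9 + j*omega)(10 + j*omega))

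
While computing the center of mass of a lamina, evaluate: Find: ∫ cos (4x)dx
Using substitution u=4x: ∫ cos(u) du/4=sin(u)/4+C

Answer: (1/4)sin(4x)+C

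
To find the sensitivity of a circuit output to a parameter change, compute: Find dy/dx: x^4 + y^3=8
Differentiate: 4x^3 + 3y^2·(dy/dx) = 0
dy/dx = -4x^3/(3y^2)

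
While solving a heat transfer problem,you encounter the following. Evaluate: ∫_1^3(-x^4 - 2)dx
Step 1: Find antiderivative F(x)=(-1/5)x^5-2x
Step 2: F(3) - F(1)=-273/5 - (-11/5)=-262/5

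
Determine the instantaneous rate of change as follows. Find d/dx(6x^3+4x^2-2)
Power rule: d/dx(ax^n) = n·a·x^(n-1)
Term by term: 18·x^2 + 8·x

Answer: 18x^2 + 8x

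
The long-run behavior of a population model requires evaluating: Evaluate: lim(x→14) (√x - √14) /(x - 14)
Multiply by conjugate (√x+√14)/(√x+√14):
=(x - 14)/((x - 14)(√x+√14))=1/(√x+√14)
As x → 14: 1/(2√14)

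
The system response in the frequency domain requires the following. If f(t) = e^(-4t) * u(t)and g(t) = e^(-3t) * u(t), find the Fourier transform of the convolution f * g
By the convolution theorem: F{f * g} = F(omega) * G(omega)
F(omega) = 1/(4+j * omega), G(omega) = 1/(3+j * omega)
F{f * g} = 1/((4+j * omega)(3+j * omega))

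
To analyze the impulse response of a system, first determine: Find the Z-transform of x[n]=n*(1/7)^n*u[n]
Using the property Z{n*a^n*u[n]}=az/(z-a)^2
With a=1/7: X(z)=(1/7)z/(z - 1/7)^2, |z| > 1/7

Answer: (1/7)z/(z - 1/7)^2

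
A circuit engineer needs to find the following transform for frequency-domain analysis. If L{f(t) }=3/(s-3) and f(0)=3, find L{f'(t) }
L{f'(t)}=s·F(s) - f(0)=3s/(s-3)-3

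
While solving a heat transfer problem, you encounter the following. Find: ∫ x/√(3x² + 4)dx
Let u=3x² + 4, du=6x dx
∫ (1/6)·u^(-1/2) du=√u/3 + C

Answer: √(3x² + 4)/3 + C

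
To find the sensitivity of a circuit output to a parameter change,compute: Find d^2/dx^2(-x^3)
Apply power rule 2 times:
d^1: -3x^2
d^2: -6x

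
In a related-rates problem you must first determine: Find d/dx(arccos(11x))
d/dx[arccos(u)] = -u'/√(1-u²), u = 11x, u' = 11

Answer: -11/√(1-121x²)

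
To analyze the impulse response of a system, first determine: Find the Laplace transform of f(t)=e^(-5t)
L{e^(at)} = 1/(s-a)
L{e^(-5t)} = 1/(s + 5)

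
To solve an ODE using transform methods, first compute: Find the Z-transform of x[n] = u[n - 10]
Using the time-shift property: Z{u[n-10]} = z^(-10) * z/(z-1)
= z^(-9)/(z-1)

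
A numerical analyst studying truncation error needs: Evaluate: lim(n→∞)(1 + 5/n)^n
This is the definition of e^5: lim(1+5/n)^n = e^5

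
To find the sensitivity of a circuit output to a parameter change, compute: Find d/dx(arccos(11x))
d/dx[arccos(u)]=-u'/√(1-u²), u=11x, u'=11

Answer: -11/√(1 - 121x²)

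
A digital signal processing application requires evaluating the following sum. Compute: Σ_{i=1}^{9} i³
Using formula: Σ i^3 = [n(n+1)/2]² = [9·10/2]² = 2025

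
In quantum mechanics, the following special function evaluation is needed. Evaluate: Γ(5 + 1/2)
Γ(n + 1/2) = (2n)!√π/(4^n·n!)
= 3628800√π/(1024·120) = (945/32)·√π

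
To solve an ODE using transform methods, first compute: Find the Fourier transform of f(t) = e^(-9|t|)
Using the standard pair: F{e^(-a|t|)} = 2a/(a^2 + omega^2)
With a = 9: F(omega) = 18/(81 + omega^2)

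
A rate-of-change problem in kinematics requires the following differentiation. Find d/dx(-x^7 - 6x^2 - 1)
Power rule: d/dx(ax^n) = n·a·x^(n-1)
Term by term: -7·x^6-12·x

Answer: -7x^6-12x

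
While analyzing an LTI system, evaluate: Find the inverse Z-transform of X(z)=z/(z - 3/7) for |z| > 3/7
Standard pair: z/(z-a) <-> a^n * u[n] for causal signals
With a = 3/7: x[n] = (3/7)^n * u[n]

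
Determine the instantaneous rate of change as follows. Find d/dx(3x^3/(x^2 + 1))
Quotient rule: (f/g)'=(f'g - fg')/g²
f=3x^3, f'=9x^2
g=x^2 + 1, g'=2x

Answer: (9x^2·(x^2 + 1) - 6x^4)/(x^2 + 1)²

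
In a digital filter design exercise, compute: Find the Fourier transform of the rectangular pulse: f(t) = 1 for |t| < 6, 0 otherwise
F(omega) = integral from -6 to 6 of e^(-j*omega*t) dt
= 2*sin(6*omega)/omega = 12*sinc(6*omega/pi)

Answer: 2*sin(6*omega)/omega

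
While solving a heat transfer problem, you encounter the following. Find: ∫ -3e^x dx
Since d/dx[e^x]=+e^x, we get -3e^x+C

Answer: -3e^x+C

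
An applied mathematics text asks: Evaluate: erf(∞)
erf(∞) = 1 (the error function converges to 1)

Answer: 1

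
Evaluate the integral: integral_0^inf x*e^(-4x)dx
This is a Gamma integral. Substitute u = 4x (du = 4 dx):
integral_0^inf x*e^(-4x) dx = (1/4^2) integral_0^inf u^1*e^(-u) du
= Gamma(2)/4^2 = 1!/4^2 = 1/16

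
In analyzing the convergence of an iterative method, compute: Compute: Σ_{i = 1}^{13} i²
Using formula: Σ i^2=n(n+1)(2n+1)/6=13·14·27/6=819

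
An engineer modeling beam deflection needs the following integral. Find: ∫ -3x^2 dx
Using power rule: ∫ -3x^2 dx=-3/3 x^3 + C=-x^3 + C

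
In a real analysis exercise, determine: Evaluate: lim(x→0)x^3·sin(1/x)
Squeeze theorem: -|x^3| ≤ x^3·sin(1/x) ≤ |x^3|
Since x^3 → 0 as x → 0, by squeeze theorem the limit is 0

Answer: 0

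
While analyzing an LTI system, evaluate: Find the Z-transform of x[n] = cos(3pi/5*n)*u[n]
Z{cos(w0 * n) * u[n]} = z(z - cos(w0))/(z^2-2z * cos(w0)+1)
With w0 = 3pi/5: X(z) = z(z - cos(3pi/5))/(z^2-2z * cos(3pi/5)+1)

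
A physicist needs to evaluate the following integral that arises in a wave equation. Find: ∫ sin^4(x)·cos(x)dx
Let u = sin(x), du = cos(x) dx
∫ u^4 du = u^5/5 + C

Answer: sin^5(x)/5 + C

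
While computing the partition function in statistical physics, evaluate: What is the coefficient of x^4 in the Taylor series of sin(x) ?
sin(x) has only odd powers. Coefficient of x^4=0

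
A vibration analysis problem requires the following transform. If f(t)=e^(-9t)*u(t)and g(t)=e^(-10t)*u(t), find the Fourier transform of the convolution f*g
By the convolution theorem: F{f * g} = F(omega) * G(omega)
F(omega) = 1/(9 + j * omega), G(omega) = 1/(10 + j * omega)
F{f * g} = 1/((9 + j * omega)(10 + j * omega))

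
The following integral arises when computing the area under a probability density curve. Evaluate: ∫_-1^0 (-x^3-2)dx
Step 1: Find antiderivative F(x)=(-1/4)x^4-2x
Step 2: F(0) - F(-1)=0 - (7/4)=-7/4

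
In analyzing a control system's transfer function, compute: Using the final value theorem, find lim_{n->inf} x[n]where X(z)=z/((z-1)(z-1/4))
Final value theorem: lim x[n]=lim_{z->1} (z-1)*X(z)
(z-1)*X(z)=z/(z-1/4)
As z->1: 1/(1-1/4)=1/(3/4)=4/3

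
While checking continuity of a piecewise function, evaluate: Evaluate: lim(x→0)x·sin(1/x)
Squeeze theorem: -|x| ≤ x·sin(1/x) ≤ |x|
Since x → 0 as x → 0, by squeeze theorem the limit is 0

Answer: 0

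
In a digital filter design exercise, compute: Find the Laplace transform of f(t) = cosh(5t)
L{cosh(at)}=s/(s²-a²)
L{cosh(5t)}=s/(s²-25)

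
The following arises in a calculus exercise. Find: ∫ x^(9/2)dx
Power rule: ∫ x^(9/2) dx = x^(11/2)/(11/2)+C

Answer: (2/11)·x^(11/2)+C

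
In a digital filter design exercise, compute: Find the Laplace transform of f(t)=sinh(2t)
L{sinh(at)} = a/(s²-a²)
L{sinh(2t)} = 2/(s²-4)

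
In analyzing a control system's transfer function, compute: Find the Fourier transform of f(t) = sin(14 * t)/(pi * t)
sin(W*t)/(pi*t)=(W/pi)*sinc(W*t/pi) is the impulse response of the ideal low-pass filter with cutoff W (here W=14).
Its Fourier transform is a rectangular function:
F(omega)=1 for |omega| < 14, 0 otherwise

Answer: rect(omega/28) [i.e., 1 for |omega| < 14, 0 otherwise]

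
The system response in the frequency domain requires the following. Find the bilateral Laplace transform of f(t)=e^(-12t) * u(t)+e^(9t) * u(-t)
For e^(-12t)*u(t): L=1/(s + 12), Re(s) > -12
For e^(9t)*u(-t): L=-1/(s-9), Re(s) < 9
Combined: F(s)=1/(s + 12) - 1/(s-9), -12 < Re(s) < 9

Answer: 1/(s + 12) - 1/(s-9), ROC: -12 < Re(s) < 9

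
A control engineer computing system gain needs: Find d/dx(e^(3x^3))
Chain rule: d/dx[e^u]=e^u · u' where u=3x^3
u'=9x^2

Answer: 9x^2·e^(3x^3)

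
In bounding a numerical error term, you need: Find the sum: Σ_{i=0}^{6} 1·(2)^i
Geometric series: S=a(1 - r^n)/(1 - r)
a=1, r=2, n=7
S=1(1-128)/-1=127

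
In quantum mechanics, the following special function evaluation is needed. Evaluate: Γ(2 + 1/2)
Γ(n + 1/2)=(2n)!√π/(4^n·n!)
=24√π/(16·2)=(3/4)·√π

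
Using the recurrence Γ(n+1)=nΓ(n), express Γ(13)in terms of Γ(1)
Γ(13) = 12Γ(12) = 12·11Γ(11) = ... = 12!·Γ(1) = 479001600·Γ(1)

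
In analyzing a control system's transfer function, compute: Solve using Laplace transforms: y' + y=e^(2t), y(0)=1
Take L: sY - 1+Y=1/(s-2)
Y(s+1)=1/(s-2)+1
Y=1/((s-2)(s+1))+1/(s+1)
Partial fractions: 1/((s-2)(s+1))=(1/3)/(s-2) - (1/3)/(s+1)
So Y=(1/3)/(s-2)+(2/3)/(s+1)
Inverse Laplace transform (L^(-1){1/(s-2)}=e^(2t), L^(-1){1/(s+1)}=e^(-t)):

Answer: y(t)=(1/3)·e^(2t)+(2/3)·e^(-t)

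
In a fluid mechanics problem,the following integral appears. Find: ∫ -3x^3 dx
Using power rule: ∫ -3x^3 dx = -3/4 x^4 + C = (-3/4)x^4 + C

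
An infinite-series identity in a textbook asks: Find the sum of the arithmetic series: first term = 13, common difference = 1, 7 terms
Last term: a_n = 13+(7-1)·1 = 19
Sum = n(a_1+a_n)/2 = 7(13+19)/2 = 112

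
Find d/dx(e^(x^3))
Chain rule: d/dx[e^u] = e^u · u' where u = x^3
u' = 3x^2

Answer: 3x^2·e^(x^3)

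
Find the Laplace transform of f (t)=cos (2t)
L{cos(wt)} = s/(s² + w²)
L{cos(2t)} = s/(s² + 4)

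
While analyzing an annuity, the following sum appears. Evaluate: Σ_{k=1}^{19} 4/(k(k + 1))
Partial fractions: 4/(k(k + 1)) = 4/k - 4/(k + 1)
Telescoping sum: 4(1 - 1/20) = 4·19/20

Answer: 19/5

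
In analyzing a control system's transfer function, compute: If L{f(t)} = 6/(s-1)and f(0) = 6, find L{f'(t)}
L{f'(t)} = s·F(s) - f(0) = 6s/(s-1)-6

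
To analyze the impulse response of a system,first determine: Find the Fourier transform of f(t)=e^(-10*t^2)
The Fourier transform of a Gaussian e^(-a*t^2) is sqrt(pi/a)*e^(-omega^2/(4a)).
With a = 10: F(omega) = sqrt(pi/10)*e^(-omega^2/40)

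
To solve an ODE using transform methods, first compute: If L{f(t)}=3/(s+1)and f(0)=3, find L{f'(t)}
L{f'(t)} = s·F(s) - f(0) = 3s/(s+1)-3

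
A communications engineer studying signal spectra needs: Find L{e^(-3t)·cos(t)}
First shifting: L{e^(at)f(t)} = F(s-a)
L{cos(t)} = s/(s²+1)
Shift: (s+3)/((s+3)²+1)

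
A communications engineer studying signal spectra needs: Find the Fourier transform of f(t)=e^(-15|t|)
Using the standard pair: F{e^(-a|t|)}=2a/(a^2 + omega^2)
With a=15: F(omega)=30/(225 + omega^2)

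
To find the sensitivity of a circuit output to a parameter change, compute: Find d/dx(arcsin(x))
d/dx[arcsin(u)] = u'/√(1-u²), u = x, u' = 1

Answer: 1/√(1-x²)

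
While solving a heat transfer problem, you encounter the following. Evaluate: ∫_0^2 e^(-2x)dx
Antiderivative: (1/(-2))e^(-2x)
Evaluate: (1/(-2))(e^-4-1)

Answer: (e^-4-1)/(-2)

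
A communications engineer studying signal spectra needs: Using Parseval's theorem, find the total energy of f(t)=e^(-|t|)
Parseval's theorem: E = integral |f(t)|^2 dt = (1/2pi) integral |F(omega)|^2 domega
E = integral_{-inf}^{inf} e^(-2|t|) dt = 2 * integral_0^inf e^(-2t) dt = 2/(2 * 1) = 1/1

Answer: 1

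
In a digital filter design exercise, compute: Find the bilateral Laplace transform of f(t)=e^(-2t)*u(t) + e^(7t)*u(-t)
For e^(-2t) * u(t): L = 1/(s + 2), Re(s) > -2
For e^(7t) * u(-t): L = -1/(s-7), Re(s) < 7
Combined: F(s) = 1/(s + 2) - 1/(s-7), -2 < Re(s) < 7

Answer: 1/(s + 2) - 1/(s-7), ROC: -2 < Re(s) < 7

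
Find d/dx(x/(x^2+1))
Quotient rule: (f/g)'=(f'g - fg')/g²
f=x, f'=1
g=x^2 + 1, g'=2x

Answer: (1·(x^2 + 1) - 2x^2)/(x^2 + 1)²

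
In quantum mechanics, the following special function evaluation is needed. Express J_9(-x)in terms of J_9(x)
For integer n: J_n(-x) = (-1)^n J_n(x)
With n = 9: J_9(-x) = (-1)^9 J_9(x) = -J_9(x)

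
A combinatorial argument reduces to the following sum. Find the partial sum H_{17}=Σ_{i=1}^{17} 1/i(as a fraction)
H_17=1+1/2+1/3+...+1/17
=42142223/12252240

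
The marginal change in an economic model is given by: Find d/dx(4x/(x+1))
Quotient rule: (f/g)'=(f'g - fg')/g²
f=4x, f'=4
g=x+1, g'=1

Answer: (4·(x+1)-4x)/(x+1)²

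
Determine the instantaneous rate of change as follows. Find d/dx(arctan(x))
d/dx[arctan(u)]=u'/(1+u²), u=x, u'=1

Answer: 1/(1+x²)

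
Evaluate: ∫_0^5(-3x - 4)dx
Step 1: Find antiderivative F(x)=(-3/2)x^2 - 4x
Step 2: F(5) - F(0)=-115/2 - (0)=-115/2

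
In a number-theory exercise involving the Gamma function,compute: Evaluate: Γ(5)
Γ(n) = (n-1)! for positive integers
Γ(5) = 4! = 24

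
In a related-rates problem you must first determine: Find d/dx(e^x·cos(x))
Product rule: (fg)' = f'g+fg'
f = e^x, f' = e^x
g = cos(x), g' = -sin(x)

Answer: e^x·cos(x) - e^x·sin(x)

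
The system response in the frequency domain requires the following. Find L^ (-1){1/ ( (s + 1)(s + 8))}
Partial fractions: 1/((s + 1)(s + 8)) = A/(s + 1) + B/(s + 8)
Cover-up: A = 1/(s + 8)|_{s = -1} = 1/7; B = 1/(s + 1)|_{s = -8} = -1/7
L^(-1) = (1/7)e^(-t) - (1/7)e^(-8t)

Answer: (1/7)(e^(-t) - e^(-8t))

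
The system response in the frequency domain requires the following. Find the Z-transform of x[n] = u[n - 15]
Using the time-shift property: Z{u[n-15]} = z^(-15) * z/(z-1)
= z^(-14)/(z-1)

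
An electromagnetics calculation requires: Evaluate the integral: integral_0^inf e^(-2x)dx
integral_0^inf e^(-2x) dx = [-1/2 * e^(-2x)]_0^inf
= 0 - (-1/2) = 1/2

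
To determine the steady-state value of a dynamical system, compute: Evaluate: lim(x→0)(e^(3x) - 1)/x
L'Hôpital (0/0): lim 3e^(3x)/1=3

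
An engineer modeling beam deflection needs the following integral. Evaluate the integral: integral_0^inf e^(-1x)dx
integral_0^inf e^(-1x) dx=[-1/1 * e^(-1x)]_0^inf
=0 - (-1/1)=1/1

Answer: 1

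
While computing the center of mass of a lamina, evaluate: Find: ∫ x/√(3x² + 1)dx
Let u = 3x² + 1, du = 6x dx
∫ (1/6)·u^(-1/2) du = √u/3 + C

Answer: √(3x² + 1)/3 + C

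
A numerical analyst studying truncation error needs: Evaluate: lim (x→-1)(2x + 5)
Polynomial is continuous, so substitute x=-1:
2·(-1)+5=3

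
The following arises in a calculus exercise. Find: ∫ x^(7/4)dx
Power rule: ∫ x^(7/4) dx = x^(11/4)/(11/4)+C

Answer: (4/11)·x^(11/4)+C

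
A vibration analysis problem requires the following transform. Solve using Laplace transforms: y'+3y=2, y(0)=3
Take L of both sides: sY(s) - 3 + 3Y(s) = 2/s
Y(s)(s + 3) = 2/s + 3
Y(s) = 2/(s(s + 3)) + 3/(s + 3)
Partial fractions: 2/(s(s + 3)) = (2/3)/s - (2/3)/(s + 3)
So Y(s) = (2/3)/s + (7/3)/(s + 3)
Inverse transform (L^(-1){1/s} = 1, L^(-1){1/(s + 3)} = e^(-3t)):

Answer: y(t) = 2/3 + (7/3)·e^(-3t)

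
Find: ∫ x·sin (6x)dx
By parts: u = x, dv = sin(6x) dx
du = dx, v = -cos(6x)/6
= -x·cos(6x)/6+sin(6x)/6²+C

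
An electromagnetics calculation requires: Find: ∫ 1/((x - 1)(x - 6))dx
Partial fractions: 1/((x-1)(x-6))=A/(x-1)+B/(x-6)
A=-1/5, B=1/5
∫ [-1/5· 1/(x-1)+1/5· 1/(x-6)] dx
=(1/5)[ln|x-6| - ln|x-1|]+C

Answer: (1/5)·ln|(x-6)/(x-1)|+C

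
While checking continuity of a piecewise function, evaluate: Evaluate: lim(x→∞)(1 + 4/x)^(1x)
Rewrite as [(1+4/x)^x]^1.
lim(1+4/x)^x = e^4, so limit = (e^4)^1 = e^4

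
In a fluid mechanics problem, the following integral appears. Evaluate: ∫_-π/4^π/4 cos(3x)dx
Antiderivative: sin(3x)/3
Evaluate at bounds: [sin(3·π/4)/3] - [sin(3·-π/4)/3]
= ((√2/2) - (-√2/2))/3 = √2/3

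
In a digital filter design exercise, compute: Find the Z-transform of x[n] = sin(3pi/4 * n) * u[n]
Z{sin(w0 * n) * u[n]}=z * sin(w0)/(z^2-2z * cos(w0)+1)
With w0=3pi/4: X(z)=z * sin(3pi/4)/(z^2-2z * cos(3pi/4)+1)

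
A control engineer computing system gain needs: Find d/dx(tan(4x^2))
Chain rule: d/dx[tan(u)] = sec²(u)·u' where u = 4x^2
u' = 8x

Answer: 8x·sec²(4x^2)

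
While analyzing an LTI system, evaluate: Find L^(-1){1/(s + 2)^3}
L^(-1){1/(s-a)^n}=t^(n-1)·e^(at)/(n-1)!
Here a=-2, n=3: t^2·e^(-2t)/2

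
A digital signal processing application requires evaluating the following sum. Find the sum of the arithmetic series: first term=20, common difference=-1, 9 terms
Last term: a_n = 20 + (9 - 1)·-1 = 12
Sum = n(a_1 + a_n)/2 = 9(20 + 12)/2 = 144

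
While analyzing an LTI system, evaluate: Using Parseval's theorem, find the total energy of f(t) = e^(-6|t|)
Parseval's theorem: E = integral |f(t)|^2 dt = (1/2pi) integral |F(omega)|^2 domega
E = integral_{-inf}^{inf} e^(-12|t|) dt = 2*integral_0^inf e^(-12t) dt = 2/(2*6) = 1/6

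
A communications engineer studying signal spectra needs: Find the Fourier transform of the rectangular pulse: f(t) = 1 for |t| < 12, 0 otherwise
F(omega) = integral from -12 to 12 of e^(-j * omega * t) dt
= 2 * sin(12 * omega)/omega = 24 * sinc(12 * omega/pi)

Answer: 2 * sin(12 * omega)/omega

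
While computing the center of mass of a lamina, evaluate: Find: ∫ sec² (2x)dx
Since d/dx[tan(2x)]=2sec²(2x), integral=tan(2x)/2 + C

Answer: (1/2)tan(2x) + C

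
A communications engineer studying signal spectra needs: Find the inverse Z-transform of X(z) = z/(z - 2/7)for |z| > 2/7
Standard pair: z/(z-a) <-> a^n*u[n] for causal signals
With a=2/7: x[n]=(2/7)^n*u[n]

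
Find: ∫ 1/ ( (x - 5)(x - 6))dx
Partial fractions: 1/((x-5)(x-6)) = A/(x-5) + B/(x-6)
A = -1, B = 1
∫ [-1· 1/(x-5) + 1· 1/(x-6)] dx
= (1)[ln|x-6| - ln|x-5|] + C

Answer: ln|(x-6)/(x-5)| + C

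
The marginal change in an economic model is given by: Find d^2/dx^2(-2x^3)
Apply power rule 2 times:
d^1: -6x^2
d^2: -12x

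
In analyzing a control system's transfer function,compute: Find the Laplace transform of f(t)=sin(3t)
L{sin(wt)}=w/(s²+w²)
L{sin(3t)}=3/(s²+9)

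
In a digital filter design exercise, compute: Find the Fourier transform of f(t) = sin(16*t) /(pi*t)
sin(W*t)/(pi*t)=(W/pi)*sinc(W*t/pi) is the impulse response of the ideal low-pass filter with cutoff W (here W=16).
Its Fourier transform is a rectangular function:
F(omega)=1 for |omega| < 16, 0 otherwise

Answer: rect(omega/32) [i.e., 1 for |omega| < 16, 0 otherwise]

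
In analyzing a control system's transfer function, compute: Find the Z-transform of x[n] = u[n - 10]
Using the time-shift property: Z{u[n-10]}=z^(-10) * z/(z-1)
=z^(-9)/(z-1)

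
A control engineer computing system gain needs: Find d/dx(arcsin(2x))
d/dx[arcsin(u)] = u'/√(1-u²), u = 2x, u' = 2

Answer: 2/√(1-4x²)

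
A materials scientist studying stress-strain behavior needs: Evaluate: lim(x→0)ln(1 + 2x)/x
L'Hôpital (0/0): lim 2/(1 + 2x) / 1 = 2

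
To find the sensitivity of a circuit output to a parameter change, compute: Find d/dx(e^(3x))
Chain rule: d/dx[e^u]=e^u · u' where u=3x
u'=3

Answer: 3·e^(3x)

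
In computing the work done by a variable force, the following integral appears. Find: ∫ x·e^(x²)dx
Let u=x², du=2x dx
∫ (1/2)e^u du=e^u/2 + C

Answer: e^(x²)/2 + C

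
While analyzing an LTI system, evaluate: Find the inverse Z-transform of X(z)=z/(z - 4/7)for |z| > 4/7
Standard pair: z/(z-a) <-> a^n * u[n] for causal signals
With a = 4/7: x[n] = (4/7)^n * u[n]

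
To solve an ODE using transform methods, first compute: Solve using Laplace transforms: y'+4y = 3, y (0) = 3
Take L of both sides: sY(s)-3+4Y(s)=3/s
Y(s)(s+4)=3/s+3
Y(s)=3/(s(s+4))+3/(s+4)
Partial fractions: 3/(s(s+4))=(3/4)/s - (3/4)/(s+4)
So Y(s)=(3/4)/s+(9/4)/(s+4)
Inverse transform (L^(-1){1/s}=1, L^(-1){1/(s+4)}=e^(-4t)):

Answer: y(t)=3/4+(9/4)·e^(-4t)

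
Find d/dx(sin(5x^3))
Chain rule: d/dx[sin(u)] = cos(u)·u' where u = 5x^3
u' = 15x^2

Answer: 15x^2·cos(5x^3)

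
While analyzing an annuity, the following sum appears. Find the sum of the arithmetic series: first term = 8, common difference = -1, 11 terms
Last term: a_n = 8 + (11 - 1)·-1 = -2
Sum = n(a_1 + a_n)/2 = 11(8 + (-2))/2 = 33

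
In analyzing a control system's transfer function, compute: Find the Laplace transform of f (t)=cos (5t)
L{cos(wt)} = s/(s²+w²)
L{cos(5t)} = s/(s²+25)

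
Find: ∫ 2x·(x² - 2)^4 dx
Let u=x² - 2, du=2x dx
∫ u^4 du=u^5/5 + C

Answer: (x² - 2)^5/5 + C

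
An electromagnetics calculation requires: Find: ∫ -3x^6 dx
Using power rule: ∫ -3x^6 dx = -3/7 x^7 + C = (-3/7)x^7 + C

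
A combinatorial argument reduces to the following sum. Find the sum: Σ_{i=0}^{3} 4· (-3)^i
Geometric series: S=a(1 - r^n)/(1 - r)
a=4, r=-3, n=4
S=4(1-81)/4=-80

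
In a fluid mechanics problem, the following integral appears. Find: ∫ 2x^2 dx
Using power rule: ∫ 2x^2 dx = 2/3 x^3 + C = (2/3)x^3 + C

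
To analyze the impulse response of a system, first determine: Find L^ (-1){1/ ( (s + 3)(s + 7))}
Partial fractions: 1/((s+3)(s+7))=A/(s+3)+B/(s+7)
Cover-up: A=1/(s+7)|_{s=-3}=1/4; B=1/(s+3)|_{s=-7}=-1/4
L^(-1)=(1/4)e^(-3t) - (1/4)e^(-7t)

Answer: (1/4)(e^(-3t) - e^(-7t))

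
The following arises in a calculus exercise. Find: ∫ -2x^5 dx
Using power rule: ∫ -2x^5 dx = -2/6 x^6+C = (-1/3)x^6+C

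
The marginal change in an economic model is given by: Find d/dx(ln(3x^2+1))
Chain rule: d/dx[ln(u)]=u'/u where u=3x^2 + 1
u'=6x

Answer: (6x)/(3x^2 + 1)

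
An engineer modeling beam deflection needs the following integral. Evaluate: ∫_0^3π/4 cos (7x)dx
Antiderivative: sin(7x)/7
Evaluate at bounds: [sin(7·3π/4)/7] - [sin(7·0)/7]
= ((-√2/2) - (0))/7 = -√2/14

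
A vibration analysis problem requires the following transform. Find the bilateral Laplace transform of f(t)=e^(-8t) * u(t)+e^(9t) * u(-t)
For e^(-8t)*u(t): L = 1/(s + 8), Re(s) > -8
For e^(9t)*u(-t): L = -1/(s-9), Re(s) < 9
Combined: F(s) = 1/(s + 8) - 1/(s-9), -8 < Re(s) < 9

Answer: 1/(s + 8) - 1/(s-9), ROC: -8 < Re(s) < 9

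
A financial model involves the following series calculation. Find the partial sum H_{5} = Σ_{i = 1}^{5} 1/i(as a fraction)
H_5=1 + 1/2 + 1/3 + ... + 1/5
=137/60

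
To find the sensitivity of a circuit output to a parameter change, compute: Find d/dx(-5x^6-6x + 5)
Power rule: d/dx(ax^n) = n·a·x^(n-1)
Term by term: -30·x^5 - 6

Answer: -30x^5 - 6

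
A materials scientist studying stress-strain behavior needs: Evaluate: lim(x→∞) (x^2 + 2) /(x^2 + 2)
Divide numerator and denominator by x^2:
lim (1+2/x^2)/(1+2/x^2) = 1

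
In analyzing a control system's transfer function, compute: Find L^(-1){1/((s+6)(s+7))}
Partial fractions: 1/((s + 6)(s + 7)) = A/(s + 6) + B/(s + 7)
Cover-up: A = 1/(s + 7)|_{s = -6} = 1; B = 1/(s + 6)|_{s = -7} = -1
L^(-1) = e^(-6t) - e^(-7t)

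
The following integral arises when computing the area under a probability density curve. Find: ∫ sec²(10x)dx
Since d/dx[tan(10x)] = 10sec²(10x), integral = tan(10x)/10 + C

Answer: (1/10)tan(10x) + C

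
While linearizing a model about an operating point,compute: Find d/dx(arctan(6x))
d/dx[arctan(u)]=u'/(1+u²), u=6x, u'=6

Answer: 6/(1+36x²)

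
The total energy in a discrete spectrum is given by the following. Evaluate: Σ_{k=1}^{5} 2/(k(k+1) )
Partial fractions: 2/(k(k + 1)) = 2/k - 2/(k + 1)
Telescoping sum: 2(1 - 1/6) = 2·5/6

Answer: 5/3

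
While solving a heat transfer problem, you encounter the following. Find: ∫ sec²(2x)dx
Since d/dx[tan(2x)]=2sec²(2x), integral=tan(2x)/2 + C

Answer: (1/2)tan(2x) + C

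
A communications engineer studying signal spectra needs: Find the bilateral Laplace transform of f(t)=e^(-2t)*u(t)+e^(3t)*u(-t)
For e^(-2t) * u(t): L=1/(s + 2), Re(s) > -2
For e^(3t) * u(-t): L=-1/(s-3), Re(s) < 3
Combined: F(s)=1/(s + 2) - 1/(s-3), -2 < Re(s) < 3

Answer: 1/(s + 2) - 1/(s-3), ROC: -2 < Re(s) < 3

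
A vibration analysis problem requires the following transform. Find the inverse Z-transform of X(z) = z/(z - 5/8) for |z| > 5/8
Standard pair: z/(z-a) <-> a^n * u[n] for causal signals
With a = 5/8: x[n] = (5/8)^n * u[n]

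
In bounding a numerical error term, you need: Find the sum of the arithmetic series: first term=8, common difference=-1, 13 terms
Last term: a_n = 8+(13-1)·-1 = -4
Sum = n(a_1+a_n)/2 = 13(8+(-4))/2 = 26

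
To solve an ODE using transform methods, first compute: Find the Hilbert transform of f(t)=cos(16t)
The Hilbert transform shifts each frequency component by -pi/2.
H{cos(wt)}=sin(wt)
With w=16: H{cos(16t)}=sin(16t)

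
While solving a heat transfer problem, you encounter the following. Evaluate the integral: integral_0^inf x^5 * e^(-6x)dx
This is a Gamma integral. Substitute u = 6x (du = 6 dx):
integral_0^inf x^5*e^(-6x) dx = (1/6^6) integral_0^inf u^5*e^(-u) du
= Gamma(6)/6^6 = 5!/6^6 = 120/46656

Answer: 5/1944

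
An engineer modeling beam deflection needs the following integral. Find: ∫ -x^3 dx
Using power rule: ∫ -x^3 dx=-1/4 x^4+C=(-1/4)x^4+C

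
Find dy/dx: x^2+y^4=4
Differentiate: 2x + 4y^3·(dy/dx)=0
dy/dx=-2x/(4y^3)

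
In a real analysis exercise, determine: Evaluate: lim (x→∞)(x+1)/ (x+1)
Divide numerator and denominator by x:
lim (1+1/x)/(1+1/x) = 1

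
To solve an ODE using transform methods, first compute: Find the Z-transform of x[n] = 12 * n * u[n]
Z{n*u[n]}=z/(z-1)^2
By linearity: Z{12*n*u[n]}=12z/(z-1)^2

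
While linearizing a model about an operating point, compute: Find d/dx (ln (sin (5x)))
Chain rule: d/dx[ln(u)] = u'/u where u = sin(5x)
u' = 5cos(5x)

Answer: (5cos(5x))/(sin(5x))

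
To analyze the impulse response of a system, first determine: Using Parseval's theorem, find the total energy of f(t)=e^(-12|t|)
Parseval's theorem: E = integral |f(t)|^2 dt = (1/2pi) integral |F(omega)|^2 domega
E = integral_{-inf}^{inf} e^(-24|t|) dt = 2 * integral_0^inf e^(-24t) dt = 2/(2 * 12) = 1/12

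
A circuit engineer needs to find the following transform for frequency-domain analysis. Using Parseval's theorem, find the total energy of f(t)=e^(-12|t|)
Parseval's theorem: E=integral |f(t)|^2 dt=(1/2pi) integral |F(omega)|^2 domega
E=integral_{-inf}^{inf} e^(-24|t|) dt=2*integral_0^inf e^(-24t) dt=2/(2*12)=1/12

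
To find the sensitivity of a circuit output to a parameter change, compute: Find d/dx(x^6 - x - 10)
Power rule: d/dx(ax^n)=n·a·x^(n-1)
Term by term: 6·x^5 - 1

Answer: 6x^5 - 1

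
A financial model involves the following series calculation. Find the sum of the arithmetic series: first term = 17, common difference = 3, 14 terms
Last term: a_n=17 + (14 - 1)·3=56
Sum=n(a_1 + a_n)/2=14(17 + 56)/2=511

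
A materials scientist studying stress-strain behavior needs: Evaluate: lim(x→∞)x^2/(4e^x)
Apply L'Hôpital 2 times (∞/∞ each time):
Eventually get 2!/(4e^x) → 0

Answer: 0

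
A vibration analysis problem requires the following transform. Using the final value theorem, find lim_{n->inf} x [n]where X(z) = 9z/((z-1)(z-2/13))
Final value theorem: lim x[n]=lim_{z->1} (z-1) * X(z)
(z-1) * X(z)=9z/(z-2/13)
As z->1: 9/(1 - 2/13)=9/(11/13)=117/11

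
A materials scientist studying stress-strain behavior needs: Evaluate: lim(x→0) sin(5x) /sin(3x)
sin(u) ≈ u for small u:
sin(5x)/sin(3x) ≈ 5x/(3x)=5/3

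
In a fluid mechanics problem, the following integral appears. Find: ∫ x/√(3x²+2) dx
Let u=3x² + 2, du=6x dx
∫ (1/6)·u^(-1/2) du=√u/3 + C

Answer: √(3x² + 2)/3 + C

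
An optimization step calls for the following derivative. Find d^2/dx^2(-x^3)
Apply power rule 2 times:
d^1: -3x^2
d^2: -6x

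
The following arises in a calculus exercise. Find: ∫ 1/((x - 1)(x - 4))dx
Partial fractions: 1/((x-1)(x-4))=A/(x-1)+B/(x-4)
A=-1/3, B=1/3
∫ [-1/3· 1/(x-1)+1/3· 1/(x-4)] dx
=(1/3)[ln|x-4| - ln|x-1|]+C

Answer: (1/3)·ln|(x-4)/(x-1)|+C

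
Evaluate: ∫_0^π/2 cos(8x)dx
Antiderivative: sin(8x)/8
Evaluate at bounds: [sin(8·π/2)/8] - [sin(8·0)/8]
=((0) - (0))/8=0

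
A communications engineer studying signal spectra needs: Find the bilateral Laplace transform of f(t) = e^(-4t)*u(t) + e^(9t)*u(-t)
For e^(-4t) * u(t): L=1/(s + 4), Re(s) > -4
For e^(9t) * u(-t): L=-1/(s-9), Re(s) < 9
Combined: F(s)=1/(s + 4) - 1/(s-9), -4 < Re(s) < 9

Answer: 1/(s + 4) - 1/(s-9), ROC: -4 < Re(s) < 9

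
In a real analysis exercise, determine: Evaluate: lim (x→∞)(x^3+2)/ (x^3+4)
Divide numerator and denominator by x^3:
lim (1+2/x^3)/(1+4/x^3)=1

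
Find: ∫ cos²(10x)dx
Using identity cos²(u) = (1+cos(2u))/2:
∫ (1+cos(20x))/2 dx = x/2+sin(20x)/40+C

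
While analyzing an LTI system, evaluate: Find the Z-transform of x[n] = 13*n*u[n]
Z{n*u[n]}=z/(z-1)^2
By linearity: Z{13*n*u[n]}=13z/(z-1)^2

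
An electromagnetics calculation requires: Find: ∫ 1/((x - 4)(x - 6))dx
Partial fractions: 1/((x-4)(x-6)) = A/(x-4) + B/(x-6)
A = -1/2, B = 1/2
∫ [-1/2· 1/(x-4) + 1/2· 1/(x-6)] dx
= (1/2)[ln|x-6| - ln|x-4|] + C

Answer: (1/2)·ln|(x-6)/(x-4)| + C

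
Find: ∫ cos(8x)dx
Using substitution u = 8x: ∫ cos(u) du/8 = sin(u)/8 + C

Answer: (1/8)sin(8x) + C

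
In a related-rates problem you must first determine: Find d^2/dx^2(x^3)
Apply power rule 2 times:
d^1: 3x^2
d^2: 6x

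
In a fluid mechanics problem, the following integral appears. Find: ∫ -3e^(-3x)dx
Since d/dx[e^(-3x)]=-3e^(-3x), we get 1 e^(-3x) + C

Answer: e^(-3x) + C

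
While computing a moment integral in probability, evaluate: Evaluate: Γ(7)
Γ(n)=(n-1)! for positive integers
Γ(7)=6!=720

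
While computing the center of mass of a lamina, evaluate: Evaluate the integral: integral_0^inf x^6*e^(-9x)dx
This is a Gamma integral. Substitute u = 9x (du = 9 dx):
integral_0^inf x^6*e^(-9x) dx = (1/9^7) integral_0^inf u^6*e^(-u) du
= Gamma(7)/9^7 = 6!/9^7 = 720/4782969

Answer: 80/531441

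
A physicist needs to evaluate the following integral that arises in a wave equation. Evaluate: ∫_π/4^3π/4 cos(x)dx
Antiderivative: sin(x)
Evaluate at bounds: [sin(1·3π/4)/1] - [sin(1·π/4)/1]
=((√2/2) - (√2/2))/1=0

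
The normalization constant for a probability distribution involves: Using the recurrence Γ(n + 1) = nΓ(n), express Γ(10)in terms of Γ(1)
Γ(10)=9Γ(9)=9·8Γ(8)=...=9!·Γ(1)=362880·Γ(1)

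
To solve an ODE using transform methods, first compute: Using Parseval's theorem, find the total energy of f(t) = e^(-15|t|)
Parseval's theorem: E = integral |f(t)|^2 dt = (1/2pi) integral |F(omega)|^2 domega
E = integral_{-inf}^{inf} e^(-30|t|) dt = 2 * integral_0^inf e^(-30t) dt = 2/(2 * 15) = 1/15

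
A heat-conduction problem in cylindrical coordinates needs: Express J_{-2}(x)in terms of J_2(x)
For integer n: J_{-n}(x)=(-1)^n J_n(x)
With n=2: J_{-2}(x)=(-1)^2 J_2(x)=J_2(x)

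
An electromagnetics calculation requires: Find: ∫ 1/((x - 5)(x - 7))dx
Partial fractions: 1/((x-5)(x-7)) = A/(x-5) + B/(x-7)
A = -1/2, B = 1/2
∫ [-1/2· 1/(x-5) + 1/2· 1/(x-7)] dx
= (1/2)[ln|x-7| - ln|x-5|] + C

Answer: (1/2)·ln|(x-7)/(x-5)| + C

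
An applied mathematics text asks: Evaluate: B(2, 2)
B(x,y)=Γ(x)Γ(y)/Γ(x+y)=(x-1)!(y-1)!/(x+y-1)!
B(2,2)=1!·1!/3!=1/6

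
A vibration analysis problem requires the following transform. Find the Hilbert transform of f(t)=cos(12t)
The Hilbert transform shifts each frequency component by -pi/2.
H{cos(wt)}=sin(wt)
With w=12: H{cos(12t)}=sin(12t)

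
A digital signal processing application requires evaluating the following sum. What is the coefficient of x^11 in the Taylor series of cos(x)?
cos(x) has only even powers. Coefficient of x^11=0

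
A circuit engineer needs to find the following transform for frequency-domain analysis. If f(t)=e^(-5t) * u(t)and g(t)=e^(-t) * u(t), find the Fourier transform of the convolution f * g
By the convolution theorem: F{f * g} = F(omega) * G(omega)
F(omega) = 1/(5 + j * omega), G(omega) = 1/(1 + j * omega)
F{f * g} = 1/((5 + j * omega)(1 + j * omega))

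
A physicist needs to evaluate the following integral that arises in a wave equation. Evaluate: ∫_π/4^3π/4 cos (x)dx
Antiderivative: sin(x)
Evaluate at bounds: [sin(1·3π/4)/1] - [sin(1·π/4)/1]
= ((√2/2) - (√2/2))/1 = 0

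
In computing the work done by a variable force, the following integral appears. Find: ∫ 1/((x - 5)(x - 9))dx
Partial fractions: 1/((x-5)(x-9)) = A/(x-5)+B/(x-9)
A = -1/4, B = 1/4
∫ [-1/4· 1/(x-5)+1/4· 1/(x-9)] dx
= (1/4)[ln|x-9| - ln|x-5|]+C

Answer: (1/4)·ln|(x-9)/(x-5)|+C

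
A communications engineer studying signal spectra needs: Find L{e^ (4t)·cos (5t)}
First shifting: L{e^(at)f(t)}=F(s-a)
L{cos(5t)}=s/(s²+25)
Shift: (s-4)/((s-4)²+25)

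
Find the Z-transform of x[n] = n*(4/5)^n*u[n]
Using the property Z{n*a^n*u[n]}=az/(z-a)^2
With a=4/5: X(z)=(4/5)z/(z - 4/5)^2, |z| > 4/5

Answer: (4/5)z/(z - 4/5)^2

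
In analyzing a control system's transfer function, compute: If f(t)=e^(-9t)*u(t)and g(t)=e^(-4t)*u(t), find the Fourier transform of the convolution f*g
By the convolution theorem: F{f * g}=F(omega) * G(omega)
F(omega)=1/(9 + j * omega), G(omega)=1/(4 + j * omega)
F{f * g}=1/((9 + j * omega)(4 + j * omega))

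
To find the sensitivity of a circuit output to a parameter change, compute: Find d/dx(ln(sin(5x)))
Chain rule: d/dx[ln(u)]=u'/u where u=sin(5x)
u'=5cos(5x)

Answer: (5cos(5x))/(sin(5x))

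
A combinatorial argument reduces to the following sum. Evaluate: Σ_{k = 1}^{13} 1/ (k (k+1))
Partial fractions: 1/(k(k + 1))=1/k - 1/(k + 1)
Telescoping sum: 1(1 - 1/14)=1·13/14

Answer: 13/14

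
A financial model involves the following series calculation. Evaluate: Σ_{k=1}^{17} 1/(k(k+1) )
Partial fractions: 1/(k(k+1))=1/k - 1/(k+1)
Telescoping sum: 1(1-1/18)=1·17/18

Answer: 17/18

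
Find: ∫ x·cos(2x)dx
By parts: u=x, dv=cos(2x) dx
du=dx, v=sin(2x)/2
=x·sin(2x)/2 + cos(2x)/2² + C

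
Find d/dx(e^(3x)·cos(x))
Product rule: (fg)'=f'g+fg'
f=e^(3x), f'=3·e^(3x)
g=cos(x), g'=-sin(x)

Answer: 3·e^(3x)·cos(x) - e^(3x)·sin(x)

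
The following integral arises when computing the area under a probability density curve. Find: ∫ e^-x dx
Since d/dx[e^-x] = - e^-x, we get -1e^-x+C

Answer: -e^-x+C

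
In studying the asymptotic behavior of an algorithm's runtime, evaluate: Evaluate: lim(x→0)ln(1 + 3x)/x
L'Hôpital (0/0): lim 3/(1+3x) / 1=3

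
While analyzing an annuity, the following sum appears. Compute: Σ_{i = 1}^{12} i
Using formula: Σ i^1=n(n + 1)/2=12·13/2=78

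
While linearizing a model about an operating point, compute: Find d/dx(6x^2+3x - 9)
Power rule: d/dx(ax^n)=n·a·x^(n-1)
Term by term: 12·x+3

Answer: 12x+3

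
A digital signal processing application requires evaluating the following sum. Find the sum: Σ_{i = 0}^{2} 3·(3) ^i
Geometric series: S = a(1 - r^n)/(1 - r)
a = 3, r = 3, n = 3
S = 3(1 - 27)/-2 = 39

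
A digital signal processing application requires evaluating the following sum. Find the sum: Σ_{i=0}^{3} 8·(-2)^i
Geometric series: S=a(1 - r^n)/(1 - r)
a=8, r=-2, n=4
S=8(1-16)/3=-40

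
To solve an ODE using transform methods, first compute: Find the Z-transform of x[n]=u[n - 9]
Using the time-shift property: Z{u[n-9]}=z^(-9) * z/(z-1)
=z^(-8)/(z-1)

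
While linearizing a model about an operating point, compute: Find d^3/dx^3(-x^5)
Apply power rule 3 times:
d^1: -5x^4
d^2: -20x^3
d^3: -60x^2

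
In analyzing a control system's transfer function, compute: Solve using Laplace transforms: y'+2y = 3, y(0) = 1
Take L of both sides: sY(s)-1+2Y(s) = 3/s
Y(s)(s+2) = 3/s+1
Y(s) = 3/(s(s+2))+1/(s+2)
Partial fractions: 3/(s(s+2)) = (3/2)/s - (3/2)/(s+2)
So Y(s) = (3/2)/s - (1/2)/(s+2)
Inverse transform (L^(-1){1/s} = 1, L^(-1){1/(s+2)} = e^(-2t)):

Answer: y(t) = 3/2 - (1/2)·e^(-2t)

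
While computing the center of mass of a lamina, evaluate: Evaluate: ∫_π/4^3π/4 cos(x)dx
Antiderivative: sin(x)
Evaluate at bounds: [sin(1·3π/4)/1] - [sin(1·π/4)/1]
=((√2/2) - (√2/2))/1=0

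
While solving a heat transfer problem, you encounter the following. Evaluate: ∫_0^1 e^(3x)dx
Antiderivative: (1/3)e^(3x)
Evaluate: (1/3)(e^3-1)

Answer: (e^3-1)/3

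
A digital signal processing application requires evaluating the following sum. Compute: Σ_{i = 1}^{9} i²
Using formula: Σ i^2=n(n+1)(2n+1)/6=9·10·19/6=285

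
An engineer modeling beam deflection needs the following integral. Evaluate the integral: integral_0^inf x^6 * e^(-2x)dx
This is a Gamma integral. Substitute u=2x (du=2 dx):
integral_0^inf x^6*e^(-2x) dx=(1/2^7) integral_0^inf u^6*e^(-u) du
=Gamma(7)/2^7=6!/2^7=720/128

Answer: 45/8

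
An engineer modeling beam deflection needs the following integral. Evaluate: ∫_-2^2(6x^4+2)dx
Step 1: Find antiderivative F(x)=(6/5)x^5+2x
Step 2: F(2) - F(-2)=212/5 - (-212/5)=424/5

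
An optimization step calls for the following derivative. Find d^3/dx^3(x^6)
Apply power rule 3 times:
d^1: 6x^5
d^2: 30x^4
d^3: 120x^3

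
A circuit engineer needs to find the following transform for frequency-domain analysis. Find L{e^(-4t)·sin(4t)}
First shifting: L{e^(at)f(t)} = F(s-a)
L{sin(4t)} = 4/(s²+16)
Shift: 4/((s+4)²+16)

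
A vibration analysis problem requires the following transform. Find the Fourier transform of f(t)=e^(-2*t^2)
The Fourier transform of a Gaussian e^(-a*t^2) is sqrt(pi/a)*e^(-omega^2/(4a)).
With a = 2: F(omega) = sqrt(pi/2)*e^(-omega^2/8)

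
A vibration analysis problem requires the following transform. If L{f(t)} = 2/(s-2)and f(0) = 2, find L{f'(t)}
L{f'(t)} = s·F(s) - f(0) = 2s/(s-2)-2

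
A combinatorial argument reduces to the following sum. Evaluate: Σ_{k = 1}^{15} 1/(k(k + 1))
Partial fractions: 1/(k(k+1))=1/k - 1/(k+1)
Telescoping sum: 1(1-1/16)=1·15/16

Answer: 15/16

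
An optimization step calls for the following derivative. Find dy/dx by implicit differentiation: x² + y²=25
Differentiate both sides: 2x+2y·(dy/dx) = 0
Solve: dy/dx = -2x/(2y) = -x/y

Answer: dy/dx = -x/y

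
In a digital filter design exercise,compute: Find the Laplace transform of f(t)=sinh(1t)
L{sinh(at)}=a/(s²-a²)
L{sinh(1t)}=1/(s²-1)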